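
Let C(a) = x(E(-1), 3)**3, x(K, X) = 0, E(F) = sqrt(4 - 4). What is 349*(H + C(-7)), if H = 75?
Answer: 26175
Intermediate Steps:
E(F) = 0 (E(F) = sqrt(0) = 0)
C(a) = 0 (C(a) = 0**3 = 0)
349*(H + C(-7)) = 349*(75 + 0) = 349*75 = 26175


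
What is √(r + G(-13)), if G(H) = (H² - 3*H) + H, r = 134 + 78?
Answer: √407 ≈ 20.174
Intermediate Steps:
r = 212
G(H) = H² - 2*H
√(r + G(-13)) = √(212 - 13*(-2 - 13)) = √(212 - 13*(-15)) = √(212 + 195) = √407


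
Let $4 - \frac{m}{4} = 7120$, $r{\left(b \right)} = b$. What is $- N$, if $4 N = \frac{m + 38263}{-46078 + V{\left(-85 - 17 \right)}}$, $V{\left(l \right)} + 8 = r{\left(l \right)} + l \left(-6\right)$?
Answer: $\frac{9799}{182304} \approx 0.053751$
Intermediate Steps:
$V{\left(l \right)} = -8 - 5 l$ ($V{\left(l \right)} = -8 + \left(l + l \left(-6\right)\right) = -8 + \left(l - 6 l\right) = -8 - 5 l$)
$m = -28464$ ($m = 16 - 28480 = -28464$)
$N = - \frac{9799}{182304}$ ($N = \frac{\left(-28464 + 38263\right) \frac{1}{-46078 - \left(8 + 5 \left(-85 - 17\right)\right)}}{4} = \frac{9799 \frac{1}{-46078 - \left(8 + 5 \left(-85 - 17\right)\right)}}{4} = \frac{9799 \frac{1}{-46078 - -502}}{4} = \frac{9799 \frac{1}{-46078 + \left(-8 + 510\right)}}{4} = \frac{9799 \frac{1}{-46078 + 502}}{4} = \frac{9799 \frac{1}{-45576}}{4} = \frac{9799 \left(- \frac{1}{45576}\right)}{4} = \frac{1}{4} \left(- \frac{9799}{45576}\right) = - \frac{9799}{182304} \approx -0.053751$)
$- N = \left(-1\right) \left(- \frac{9799}{182304}\right) = \frac{9799}{182304}$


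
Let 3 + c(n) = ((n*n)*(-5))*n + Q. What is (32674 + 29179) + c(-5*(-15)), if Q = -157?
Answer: -2047682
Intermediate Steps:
c(n) = -160 - 5*n³ (c(n) = -3 + (((n*n)*(-5))*n - 157) = -3 + ((n²*(-5))*n - 157) = -3 + ((-5*n²)*n - 157) = -3 + (-5*n³ - 157) = -3 + (-157 - 5*n³) = -160 - 5*n³)
(32674 + 29179) + c(-5*(-15)) = (32674 + 29179) + (-160 - 5*(-5*(-15))³) = 61853 + (-160 - 5*75³) = 61853 + (-160 - 5*421875) = 61853 + (-160 - 2109375) = 61853 - 2109535 = -2047682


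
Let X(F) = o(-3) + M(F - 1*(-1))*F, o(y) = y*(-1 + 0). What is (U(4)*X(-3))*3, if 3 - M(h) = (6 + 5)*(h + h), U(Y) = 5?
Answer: -2070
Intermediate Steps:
M(h) = 3 - 22*h (M(h) = 3 - (6 + 5)*(h + h) = 3 - 11*2*h = 3 - 22*h)
o(y) = -y (o(y) = y*(-1) = -y)
X(F) = 3 + F*(-19 - 22*F) (X(F) = -1*(-3) + (3 - 22*(F - 1*(-1)))*F = 3 + (3 - 22*(F + 1))*F = 3 + (3 - 22*(1 + F))*F = 3 + (3 + (-22 - 22*F))*F = 3 + (-19 - 22*F)*F = 3 + F*(-19 - 22*F))
(U(4)*X(-3))*3 = (5*(3 - 1*(-3)*(19 + 22*(-3))))*3 = (5*(3 - 1*(-3)*(19 - 66)))*3 = (5*(3 - 1*(-3)*(-47)))*3 = (5*(3 - 141))*3 = (5*(-138))*3 = -690*3 = -2070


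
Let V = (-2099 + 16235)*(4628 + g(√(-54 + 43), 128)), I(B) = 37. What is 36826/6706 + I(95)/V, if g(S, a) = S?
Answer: 1393728133353667/253797314389290 - 37*I*√11/302770431720 ≈ 5.4915 - 4.0531e-10*I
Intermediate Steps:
V = 65421408 + 14136*I*√11 (V = (-2099 + 16235)*(4628 + √(-54 + 43)) = 14136*(4628 + √(-11)) = 14136*(4628 + I*√11) = 65421408 + 14136*I*√11 ≈ 6.5421e+7 + 46884.0*I)
36826/6706 + I(95)/V = 36826/6706 + 37/(65421408 + 14136*I*√11) = 36826*(1/6706) + 37/(65421408 + 14136*I*√11) = 18413/3353 + 37/(65421408 + 14136*I*√11)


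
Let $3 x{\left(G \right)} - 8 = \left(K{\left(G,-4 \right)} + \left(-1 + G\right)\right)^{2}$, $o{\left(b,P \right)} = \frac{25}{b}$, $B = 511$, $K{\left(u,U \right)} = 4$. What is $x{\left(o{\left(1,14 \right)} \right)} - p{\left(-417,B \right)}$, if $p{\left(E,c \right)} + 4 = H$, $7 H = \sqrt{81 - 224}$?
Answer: $268 - \frac{i \sqrt{143}}{7} \approx 268.0 - 1.7083 i$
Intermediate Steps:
$H = \frac{i \sqrt{143}}{7}$ ($H = \frac{\sqrt{81 - 224}}{7} = \frac{\sqrt{-143}}{7} = \frac{i \sqrt{143}}{7} \approx 1.7083 i$)
$p{\left(E,c \right)} = -4 + \frac{i \sqrt{143}}{7}$
$x{\left(G \right)} = \frac{8}{3} + \frac{\left(3 + G\right)^{2}}{3}$ ($x{\left(G \right)} = \frac{8}{3} + \frac{\left(4 + \left(-1 + G\right)\right)^{2}}{3} = \frac{8}{3} + \frac{\left(3 + G\right)^{2}}{3}$)
$x{\left(o{\left(1,14 \right)} \right)} - p{\left(-417,B \right)} = \left(\frac{8}{3} + \frac{\left(3 + \frac{25}{1}\right)^{2}}{3}\right) - \left(-4 + \frac{i \sqrt{143}}{7}\right) = \left(\frac{8}{3} + \frac{\left(3 + 25 \cdot 1\right)^{2}}{3}\right) + \left(4 - \frac{i \sqrt{143}}{7}\right) = \left(\frac{8}{3} + \frac{\left(3 + 25\right)^{2}}{3}\right) + \left(4 - \frac{i \sqrt{143}}{7}\right) = \left(\frac{8}{3} + \frac{28^{2}}{3}\right) + \left(4 - \frac{i \sqrt{143}}{7}\right) = \left(\frac{8}{3} + \frac{1}{3} \cdot 784\right) + \left(4 - \frac{i \sqrt{143}}{7}\right) = \left(\frac{8}{3} + \frac{784}{3}\right) + \left(4 - \frac{i \sqrt{143}}{7}\right) = 264 + \left(4 - \frac{i \sqrt{143}}{7}\right) = 268 - \frac{i \sqrt{143}}{7}$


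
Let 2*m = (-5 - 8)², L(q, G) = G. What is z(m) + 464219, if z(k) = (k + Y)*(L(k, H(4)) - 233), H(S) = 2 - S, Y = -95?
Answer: 933373/2 ≈ 4.6669e+5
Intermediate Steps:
m = 169/2 (m = (-5 - 8)²/2 = (½)*(-13)² = (½)*169 = 169/2 ≈ 84.500)
z(k) = 22325 - 235*k (z(k) = (k - 95)*((2 - 1*4) - 233) = (-95 + k)*((2 - 4) - 233) = (-95 + k)*(-2 - 233) = (-95 + k)*(-235) = 22325 - 235*k)
z(m) + 464219 = (22325 - 235*169/2) + 464219 = (22325 - 39715/2) + 464219 = 4935/2 + 464219 = 933373/2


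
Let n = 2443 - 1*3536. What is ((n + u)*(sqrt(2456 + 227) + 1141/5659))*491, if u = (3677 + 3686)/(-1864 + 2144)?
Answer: -23904016341/226360 - 146650407*sqrt(2683)/280 ≈ -2.7235e+7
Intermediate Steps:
n = -1093 (n = 2443 - 3536 = -1093)
u = 7363/280 ≈ 26.296
((n + u)*(sqrt(2456 + 227) + 1141/5659))*491 = ((-1093 + 7363/280)*(sqrt(2456 + 227) + 1141/5659))*491 = -298677*(sqrt(2683) + 1141*(1/5659))/280*491 = -298677*(sqrt(2683) + 1141/5659)/280*491 = -298677*(1141/5659 + sqrt(2683))/280*491 = (-48684351/226360 - 298677*sqrt(2683)/280)*491 = -23904016341/226360 - 146650407*sqrt(2683)/280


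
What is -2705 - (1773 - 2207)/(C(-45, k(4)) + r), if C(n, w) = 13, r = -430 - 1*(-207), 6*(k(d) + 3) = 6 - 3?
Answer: -40606/15 ≈ -2707.1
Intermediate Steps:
k(d) = -5/2 (k(d) = -3 + (6 - 3)/6 = -3 + (⅙)*3 = -3 + ½ = -5/2)
r = -223 (r = -430 + 207 = -223)
-2705 - (1773 - 2207)/(C(-45, k(4)) + r) = -2705 - (1773 - 2207)/(13 - 223) = -2705 - (-434)/(-210) = -2705 - (-434)*(-1)/210 = -2705 - 1*31/15 = -2705 - 31/15 = -40606/15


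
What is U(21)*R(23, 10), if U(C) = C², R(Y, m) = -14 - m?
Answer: -10584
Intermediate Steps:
U(21)*R(23, 10) = 21²*(-14 - 1*10) = 441*(-14 - 10) = 441*(-24) = -10584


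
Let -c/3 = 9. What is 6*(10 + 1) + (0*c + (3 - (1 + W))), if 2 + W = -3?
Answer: 73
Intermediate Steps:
W = -5 (W = -2 - 3 = -5)
c = -27 (c = -3*9 = -27)
6*(10 + 1) + (0*c + (3 - (1 + W))) = 6*(10 + 1) + (0*(-27) + (3 - (1 - 5))) = 6*11 + (0 + (3 - 1*(-4))) = 66 + (0 + (3 + 4)) = 66 + (0 + 7) = 66 + 7 = 73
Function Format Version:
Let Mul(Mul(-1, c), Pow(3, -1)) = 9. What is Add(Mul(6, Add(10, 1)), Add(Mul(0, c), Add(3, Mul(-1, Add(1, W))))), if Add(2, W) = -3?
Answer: 73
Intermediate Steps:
W = -5 (W = Add(-2, -3) = -5)
c = -27 (c = Mul(-3, 9) = -27)
Add(Mul(6, Add(10, 1)), Add(Mul(0, c), Add(3, Mul(-1, Add(1, W))))) = Add(Mul(6, Add(10, 1)), Add(Mul(0, -27), Add(3, Mul(-1, Add(1, -5))))) = Add(Mul(6, 11), Add(0, Add(3, Mul(-1, -4)))) = Add(66, Add(0, Add(3, 4))) = Add(66, Add(0, 7)) = Add(66, 7) = 73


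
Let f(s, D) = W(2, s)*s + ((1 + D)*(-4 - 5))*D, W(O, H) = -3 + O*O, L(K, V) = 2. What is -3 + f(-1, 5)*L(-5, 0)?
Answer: -545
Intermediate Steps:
W(O, H) = -3 + O²
f(s, D) = s + D*(-9 - 9*D) (f(s, D) = (-3 + 2²)*s + ((1 + D)*(-4 - 5))*D = (-3 + 4)*s + ((1 + D)*(-9))*D = 1*s + (-9 - 9*D)*D = s + D*(-9 - 9*D))
-3 + f(-1, 5)*L(-5, 0) = -3 + (-1 - 9*5 - 9*5²)*2 = -3 + (-1 - 45 - 9*25)*2 = -3 + (-1 - 45 - 225)*2 = -3 - 271*2 = -3 - 542 = -545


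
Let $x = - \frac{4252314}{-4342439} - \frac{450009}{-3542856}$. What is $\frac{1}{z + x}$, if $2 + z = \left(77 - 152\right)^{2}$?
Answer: $\frac{5128212021928}{28841609356901389} \approx 0.00017781$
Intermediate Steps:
$z = 5623$ ($z = -2 + \left(77 - 152\right)^{2} = -2 + \left(-75\right)^{2} = -2 + 5625 = 5623$)
$x = \frac{5673157600245}{5128212021928}$ ($x = \left(-4252314\right) \left(- \frac{1}{4342439}\right) - - \frac{150003}{1180952} = \frac{4252314}{4342439} + \frac{150003}{1180952} = \frac{5673157600245}{5128212021928} \approx 1.1063$)
$\frac{1}{z + x} = \frac{1}{5623 + \frac{5673157600245}{5128212021928}} = \frac{1}{\frac{28841609356901389}{5128212021928}} = \frac{5128212021928}{28841609356901389}$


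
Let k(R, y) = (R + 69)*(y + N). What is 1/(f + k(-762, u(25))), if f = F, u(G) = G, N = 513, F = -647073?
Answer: -1/1019907 ≈ -9.8048e-7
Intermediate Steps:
k(R, y) = (69 + R)*(513 + y) (k(R, y) = (R + 69)*(y + 513) = (69 + R)*(513 + y))
f = -647073
1/(f + k(-762, u(25))) = 1/(-647073 + (35397 + 69*25 + 513*(-762) - 762*25)) = 1/(-647073 + (35397 + 1725 - 390906 - 19050)) = 1/(-647073 - 372834) = 1/(-1019907) = -1/1019907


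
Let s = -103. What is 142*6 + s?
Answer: 749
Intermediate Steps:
142*6 + s = 142*6 - 103 = 852 - 103 = 749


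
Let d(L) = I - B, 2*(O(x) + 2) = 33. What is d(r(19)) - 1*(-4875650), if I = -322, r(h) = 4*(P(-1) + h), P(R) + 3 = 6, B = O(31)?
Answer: 9750627/2 ≈ 4.8753e+6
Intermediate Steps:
O(x) = 29/2 (O(x) = -2 + (½)*33 = -2 + 33/2 = 29/2)
B = 29/2 ≈ 14.500
P(R) = 3 (P(R) = -3 + 6 = 3)
r(h) = 12 + 4*h (r(h) = 4*(3 + h) = 12 + 4*h)
d(L) = -673/2 (d(L) = -322 - 1*29/2 = -322 - 29/2 = -673/2)
d(r(19)) - 1*(-4875650) = -673/2 - 1*(-4875650) = -673/2 + 4875650 = 9750627/2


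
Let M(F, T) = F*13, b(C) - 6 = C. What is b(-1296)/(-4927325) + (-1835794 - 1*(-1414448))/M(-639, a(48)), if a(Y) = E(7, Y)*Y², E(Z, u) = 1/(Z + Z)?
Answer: 31940298392/629712135 ≈ 50.722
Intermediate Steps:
E(Z, u) = 1/(2*Z)
b(C) = 6 + C
a(Y) = Y²/14 (a(Y) = ((½)/7)*Y² = ((½)*(⅐))*Y² = Y²/14)
M(F, T) = 13*F
b(-1296)/(-4927325) + (-1835794 - 1*(-1414448))/M(-639, a(48)) = (6 - 1296)/(-4927325) + (-1835794 - 1*(-1414448))/((13*(-639))) = -1290*(-1/4927325) + (-1835794 + 1414448)/(-8307) = 258/985465 - 421346*(-1/8307) = 258/985465 + 421346/8307 = 31940298392/629712135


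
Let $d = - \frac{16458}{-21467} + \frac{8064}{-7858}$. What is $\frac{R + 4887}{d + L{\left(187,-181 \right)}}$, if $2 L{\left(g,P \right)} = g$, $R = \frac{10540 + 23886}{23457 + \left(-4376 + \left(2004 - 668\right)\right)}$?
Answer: $\frac{16837106764776230}{321129105393989} \approx 52.431$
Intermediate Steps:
$R = \frac{34426}{20417}$ ($R = \frac{34426}{23457 + \left(-4376 + \left(2004 - 668\right)\right)} = \frac{34426}{23457 + \left(-4376 + 1336\right)} = \frac{34426}{23457 - 3040} = \frac{34426}{20417} \approx 1.6861$)
$L{\left(g,P \right)} = \frac{g}{2}$
$d = - \frac{21891462}{84343843}$ ($d = \left(-16458\right) \left(- \frac{1}{21467}\right) + 8064 \left(- \frac{1}{7858}\right) = \frac{16458}{21467} - \frac{4032}{3929} = - \frac{21891462}{84343843} \approx -0.25955$)
$\frac{R + 4887}{d + L{\left(187,-181 \right)}} = \frac{\frac{34426}{20417} + 4887}{- \frac{21891462}{84343843} + \frac{1}{2} \cdot 187} = \frac{99812305}{20417 \left(- \frac{21891462}{84343843} + \frac{187}{2}\right)} = \frac{99812305}{20417 \cdot \frac{15728515717}{168687686}} = \frac{99812305}{20417} \cdot \frac{168687686}{15728515717} = \frac{16837106764776230}{321129105393989}$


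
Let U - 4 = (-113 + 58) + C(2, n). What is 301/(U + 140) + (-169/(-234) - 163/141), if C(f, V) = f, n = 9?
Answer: 31607/10998 ≈ 2.8739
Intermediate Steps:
U = -49 (U = 4 + ((-113 + 58) + 2) = 4 + (-55 + 2) = 4 - 53 = -49)
301/(U + 140) + (-169/(-234) - 163/141) = 301/(-49 + 140) + (-169/(-234) - 163/141) = 301/91 + (-169*(-1/234) - 163*1/141) = (1/91)*301 + (13/18 - 163/141) = 43/13 - 367/846 = 31607/10998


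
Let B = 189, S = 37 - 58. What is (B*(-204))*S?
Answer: 809676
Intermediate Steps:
S = -21
(B*(-204))*S = (189*(-204))*(-21) = -38556*(-21) = 809676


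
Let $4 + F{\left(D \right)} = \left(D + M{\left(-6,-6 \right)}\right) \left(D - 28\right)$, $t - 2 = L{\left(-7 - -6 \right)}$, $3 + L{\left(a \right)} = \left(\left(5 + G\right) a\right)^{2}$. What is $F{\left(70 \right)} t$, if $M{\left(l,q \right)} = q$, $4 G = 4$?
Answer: $93940$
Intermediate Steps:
$G = 1$ ($G = \frac{1}{4} \cdot 4 = 1$)
$L{\left(a \right)} = -3 + 36 a^{2}$ ($L{\left(a \right)} = -3 + \left(\left(5 + 1\right) a\right)^{2} = -3 + \left(6 a\right)^{2} = -3 + 36 a^{2}$)
$t = 35$ ($t = 2 - \left(3 - 36 \left(-7 - -6\right)^{2}\right) = 2 - \left(3 - 36 \left(-7 + 6\right)^{2}\right) = 2 - \left(3 - 36 \left(-1\right)^{2}\right) = 2 + \left(-3 + 36 \cdot 1\right) = 2 + \left(-3 + 36\right) = 2 + 33 = 35$)
$F{\left(D \right)} = -4 + \left(-28 + D\right) \left(-6 + D\right)$ ($F{\left(D \right)} = -4 + \left(D - 6\right) \left(D - 28\right) = -4 + \left(-6 + D\right) \left(-28 + D\right) = -4 + \left(-28 + D\right) \left(-6 + D\right)$)
$F{\left(70 \right)} t = \left(164 + 70^{2} - 2380\right) 35 = \left(164 + 4900 - 2380\right) 35 = 2684 \cdot 35 = 93940$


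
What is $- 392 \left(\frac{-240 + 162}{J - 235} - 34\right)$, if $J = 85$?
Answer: $\frac{328104}{25} \approx 13124.0$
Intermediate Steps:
$- 392 \left(\frac{-240 + 162}{J - 235} - 34\right) = - 392 \left(\frac{-240 + 162}{85 - 235} - 34\right) = - 392 \left(- \frac{78}{-150} - 34\right) = - 392 \left(\left(-78\right) \left(- \frac{1}{150}\right) - 34\right) = - 392 \left(\frac{13}{25} - 34\right) = \left(-392\right) \left(- \frac{837}{25}\right) = \frac{328104}{25}$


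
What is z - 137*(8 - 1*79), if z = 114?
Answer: 9841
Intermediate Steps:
z - 137*(8 - 1*79) = 114 - 137*(8 - 1*79) = 114 - 137*(8 - 79) = 114 - 137*(-71) = 114 + 9727 = 9841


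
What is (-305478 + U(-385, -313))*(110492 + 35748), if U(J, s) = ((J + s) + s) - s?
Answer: -44775178240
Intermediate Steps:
U(J, s) = J + s (U(J, s) = (J + 2*s) - s = J + s)
(-305478 + U(-385, -313))*(110492 + 35748) = (-305478 + (-385 - 313))*(110492 + 35748) = (-305478 - 698)*146240 = -306176*146240 = -44775178240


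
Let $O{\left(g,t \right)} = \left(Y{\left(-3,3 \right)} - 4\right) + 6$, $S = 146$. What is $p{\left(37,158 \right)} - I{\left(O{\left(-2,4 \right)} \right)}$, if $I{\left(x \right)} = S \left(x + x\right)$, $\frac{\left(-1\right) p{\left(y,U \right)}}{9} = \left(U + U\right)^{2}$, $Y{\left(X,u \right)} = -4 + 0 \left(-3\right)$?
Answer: $-898120$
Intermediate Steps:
$Y{\left(X,u \right)} = -4$ ($Y{\left(X,u \right)} = -4 + 0 = -4$)
$p{\left(y,U \right)} = - 36 U^{2}$ ($p{\left(y,U \right)} = - 9 \left(U + U\right)^{2} = - 9 \left(2 U\right)^{2} = - 9 \cdot 4 U^{2} = - 36 U^{2}$)
$O{\left(g,t \right)} = -2$ ($O{\left(g,t \right)} = \left(-4 - 4\right) + 6 = -8 + 6 = -2$)
$I{\left(x \right)} = 292 x$ ($I{\left(x \right)} = 146 \left(x + x\right) = 146 \cdot 2 x = 292 x$)
$p{\left(37,158 \right)} - I{\left(O{\left(-2,4 \right)} \right)} = - 36 \cdot 158^{2} - 292 \left(-2\right) = \left(-36\right) 24964 - -584 = -898704 + 584 = -898120$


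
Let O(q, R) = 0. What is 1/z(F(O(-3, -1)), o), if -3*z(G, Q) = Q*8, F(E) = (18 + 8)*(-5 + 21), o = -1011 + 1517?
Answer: -3/4048 ≈ -0.00074111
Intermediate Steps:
o = 506
F(E) = 416 (F(E) = 26*16 = 416)
z(G, Q) = -8*Q/3 (z(G, Q) = -Q*8/3 = -8*Q/3)
1/z(F(O(-3, -1)), o) = 1/(-8/3*506) = 1/(-4048/3) = -3/4048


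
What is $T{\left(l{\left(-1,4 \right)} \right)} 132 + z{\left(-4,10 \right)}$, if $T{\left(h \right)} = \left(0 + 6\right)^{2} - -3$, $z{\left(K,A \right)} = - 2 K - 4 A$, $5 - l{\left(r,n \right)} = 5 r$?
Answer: $5116$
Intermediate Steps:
$l{\left(r,n \right)} = 5 - 5 r$
$z{\left(K,A \right)} = - 4 A - 2 K$
$T{\left(h \right)} = 39$ ($T{\left(h \right)} = 6^{2} + 3 = 36 + 3 = 39$)
$T{\left(l{\left(-1,4 \right)} \right)} 132 + z{\left(-4,10 \right)} = 39 \cdot 132 - 32 = 5148 + \left(-40 + 8\right) = 5148 - 32 = 5116$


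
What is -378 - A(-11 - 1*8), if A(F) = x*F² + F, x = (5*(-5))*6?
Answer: 53791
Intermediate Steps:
x = -150 (x = -25*6 = -150)
A(F) = F - 150*F² (A(F) = -150*F² + F = F - 150*F²)
-378 - A(-11 - 1*8) = -378 - (-11 - 1*8)*(1 - 150*(-11 - 1*8)) = -378 - (-11 - 8)*(1 - 150*(-11 - 8)) = -378 - (-19)*(1 - 150*(-19)) = -378 - (-19)*(1 + 2850) = -378 - (-19)*2851 = -378 - 1*(-54169) = -378 + 54169 = 53791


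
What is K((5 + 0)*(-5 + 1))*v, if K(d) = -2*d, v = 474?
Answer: 18960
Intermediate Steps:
K((5 + 0)*(-5 + 1))*v = -2*(5 + 0)*(-5 + 1)*474 = -10*(-4)*474 = -2*(-20)*474 = 40*474 = 18960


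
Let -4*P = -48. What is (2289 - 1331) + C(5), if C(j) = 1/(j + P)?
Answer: 16287/17 ≈ 958.06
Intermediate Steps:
P = 12 (P = -1/4*(-48) = 12)
C(j) = 1/(12 + j) (C(j) = 1/(j + 12) = 1/(12 + j))
(2289 - 1331) + C(5) = (2289 - 1331) + 1/(12 + 5) = 958 + 1/17 = 16287/17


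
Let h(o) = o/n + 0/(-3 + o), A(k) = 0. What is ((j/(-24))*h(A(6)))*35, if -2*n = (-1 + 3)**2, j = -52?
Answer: 0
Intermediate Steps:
n = -2 (n = -(-1 + 3)**2/2 = -1/2*2**2 = -1/2*4 = -2)
h(o) = -o/2 (h(o) = o/(-2) + 0/(-3 + o) = o*(-1/2) + 0 = -o/2 + 0 = -o/2)
((j/(-24))*h(A(6)))*35 = ((-52/(-24))*(-1/2*0))*35 = (-52*(-1/24)*0)*35 = ((13/6)*0)*35 = 0*35 = 0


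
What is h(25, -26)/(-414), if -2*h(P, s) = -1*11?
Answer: -11/828 ≈ -0.013285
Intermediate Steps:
h(P, s) = 11/2 (h(P, s) = -(-1)*11/2 = -1/2*(-11) = 11/2)
h(25, -26)/(-414) = (11/2)/(-414) = (11/2)*(-1/414) = -11/828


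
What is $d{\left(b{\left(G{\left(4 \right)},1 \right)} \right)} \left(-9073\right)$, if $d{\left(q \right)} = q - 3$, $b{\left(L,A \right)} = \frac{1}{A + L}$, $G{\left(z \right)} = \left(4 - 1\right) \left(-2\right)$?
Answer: $\frac{145168}{5} \approx 29034.0$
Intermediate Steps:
$G{\left(z \right)} = -6$ ($G{\left(z \right)} = 3 \left(-2\right) = -6$)
$d{\left(q \right)} = -3 + q$ ($d{\left(q \right)} = q - 3 = -3 + q$)
$d{\left(b{\left(G{\left(4 \right)},1 \right)} \right)} \left(-9073\right) = \left(-3 + \frac{1}{1 - 6}\right) \left(-9073\right) = \left(-3 + \frac{1}{-5}\right) \left(-9073\right) = \left(-3 - \frac{1}{5}\right) \left(-9073\right) = \left(- \frac{16}{5}\right) \left(-9073\right) = \frac{145168}{5}$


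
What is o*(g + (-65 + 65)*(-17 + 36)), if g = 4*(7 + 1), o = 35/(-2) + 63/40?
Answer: -2548/5 ≈ -509.60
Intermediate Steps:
o = -637/40 (o = 35*(-½) + 63*(1/40) = -35/2 + 63/40 = -637/40 ≈ -15.925)
g = 32 (g = 4*8 = 32)
o*(g + (-65 + 65)*(-17 + 36)) = -637*(32 + (-65 + 65)*(-17 + 36))/40 = -637*(32 + 0*19)/40 = -637*(32 + 0)/40 = -637/40*32 = -2548/5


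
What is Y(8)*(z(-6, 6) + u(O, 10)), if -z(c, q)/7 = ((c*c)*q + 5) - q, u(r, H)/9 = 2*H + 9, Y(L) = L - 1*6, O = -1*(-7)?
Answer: -2488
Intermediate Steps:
O = 7
Y(L) = -6 + L (Y(L) = L - 6 = -6 + L)
u(r, H) = 81 + 18*H (u(r, H) = 9*(2*H + 9) = 9*(9 + 2*H) = 81 + 18*H)
z(c, q) = -35 + 7*q - 7*q*c² (z(c, q) = -7*(((c*c)*q + 5) - q) = -7*((c²*q + 5) - q) = -7*((q*c² + 5) - q) = -7*((5 + q*c²) - q) = -7*(5 - q + q*c²) = -35 + 7*q - 7*q*c²)
Y(8)*(z(-6, 6) + u(O, 10)) = (-6 + 8)*((-35 + 7*6 - 7*6*(-6)²) + (81 + 18*10)) = 2*((-35 + 42 - 7*6*36) + (81 + 180)) = 2*((-35 + 42 - 1512) + 261) = 2*(-1505 + 261) = 2*(-1244) = -2488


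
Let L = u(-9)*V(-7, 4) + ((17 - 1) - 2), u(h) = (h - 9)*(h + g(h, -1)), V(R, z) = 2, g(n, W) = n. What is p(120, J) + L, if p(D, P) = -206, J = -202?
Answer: 456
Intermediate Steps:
u(h) = 2*h*(-9 + h) (u(h) = (h - 9)*(h + h) = (-9 + h)*(2*h) = 2*h*(-9 + h))
L = 662 (L = (2*(-9)*(-9 - 9))*2 + ((17 - 1) - 2) = (2*(-9)*(-18))*2 + (16 - 2) = 324*2 + 14 = 648 + 14 = 662)
p(120, J) + L = -206 + 662 = 456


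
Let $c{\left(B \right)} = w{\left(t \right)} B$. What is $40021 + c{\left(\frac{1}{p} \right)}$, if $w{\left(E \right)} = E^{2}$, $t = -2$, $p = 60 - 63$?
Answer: $\frac{120059}{3} \approx 40020.0$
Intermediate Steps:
$p = -3$ ($p = 60 - 63 = -3$)
$c{\left(B \right)} = 4 B$ ($c{\left(B \right)} = \left(-2\right)^{2} B = 4 B$)
$40021 + c{\left(\frac{1}{p} \right)} = 40021 + \frac{4}{-3} = 40021 + 4 \left(- \frac{1}{3}\right) = 40021 - \frac{4}{3} = \frac{120059}{3}$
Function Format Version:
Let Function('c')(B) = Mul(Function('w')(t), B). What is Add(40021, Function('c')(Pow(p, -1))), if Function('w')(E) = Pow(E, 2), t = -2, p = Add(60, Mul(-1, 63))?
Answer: Rational(120059, 3) ≈ 40020.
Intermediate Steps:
p = -3 (p = Add(60, -63) = -3)
Function('c')(B) = Mul(4, B) (Function('c')(B) = Mul(Pow(-2, 2), B) = Mul(4, B))
Add(40021, Function('c')(Pow(p, -1))) = Add(40021, Mul(4, Pow(-3, -1))) = Add(40021, Mul(4, Rational(-1, 3))) = Add(40021, Rational(-4, 3)) = Rational(120059, 3)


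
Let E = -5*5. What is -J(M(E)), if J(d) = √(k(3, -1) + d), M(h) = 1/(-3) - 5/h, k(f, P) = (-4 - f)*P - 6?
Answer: -√195/15 ≈ -0.93095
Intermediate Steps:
k(f, P) = -6 + P*(-4 - f) (k(f, P) = P*(-4 - f) - 6 = -6 + P*(-4 - f))
E = -25
M(h) = -⅓ - 5/h (M(h) = 1*(-⅓) - 5/h = -⅓ - 5/h)
J(d) = √(1 + d) (J(d) = √((-6 - 4*(-1) - 1*(-1)*3) + d) = √((-6 + 4 + 3) + d) = √(1 + d))
-J(M(E)) = -√(1 + (⅓)*(-15 - 1*(-25))/(-25)) = -√(1 + (⅓)*(-1/25)*(-15 + 25)) = -√(1 + (⅓)*(-1/25)*10) = -√(1 - 2/15) = -√(13/15) = -√195/15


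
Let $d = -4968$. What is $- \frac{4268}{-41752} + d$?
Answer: $- \frac{51854917}{10438} \approx -4967.9$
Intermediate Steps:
$- \frac{4268}{-41752} + d = - \frac{4268}{-41752} - 4968 = \left(-4268\right) \left(- \frac{1}{41752}\right) - 4968 = \frac{1067}{10438} - 4968 = - \frac{51854917}{10438}$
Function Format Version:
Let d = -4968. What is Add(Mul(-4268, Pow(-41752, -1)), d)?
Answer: Rational(-51854917, 10438) ≈ -4967.9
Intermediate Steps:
Add(Mul(-4268, Pow(-41752, -1)), d) = Add(Mul(-4268, Pow(-41752, -1)), -4968) = Add(Mul(-4268, Rational(-1, 41752)), -4968) = Add(Rational(1067, 10438), -4968) = Rational(-51854917, 10438)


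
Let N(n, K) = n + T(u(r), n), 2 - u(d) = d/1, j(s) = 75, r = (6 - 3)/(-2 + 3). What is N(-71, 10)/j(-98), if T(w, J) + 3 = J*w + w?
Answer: -4/75 ≈ -0.053333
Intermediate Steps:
r = 3 (r = 3/1 = 3*1 = 3)
u(d) = 2 - d (u(d) = 2 - d/1 = 2 - d)
T(w, J) = -3 + w + J*w (T(w, J) = -3 + (J*w + w) = -3 + (w + J*w) = -3 + w + J*w)
N(n, K) = -4 (N(n, K) = n + (-3 + (2 - 1*3) + n*(2 - 1*3)) = n + (-3 + (2 - 3) + n*(2 - 3)) = n + (-3 - 1 + n*(-1)) = n + (-3 - 1 - n) = n + (-4 - n) = -4)
N(-71, 10)/j(-98) = -4/75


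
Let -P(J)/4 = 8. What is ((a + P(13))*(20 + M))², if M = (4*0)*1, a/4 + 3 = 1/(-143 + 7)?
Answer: 224100900/289 ≈ 7.7544e+5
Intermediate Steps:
P(J) = -32 (P(J) = -4*8 = -32)
a = -409/34 (a = -12 + 4/(-143 + 7) = -12 + 4/(-136) = -12 + 4*(-1/136) = -12 - 1/34 = -409/34 ≈ -12.029)
M = 0 (M = 0*1 = 0)
((a + P(13))*(20 + M))² = ((-409/34 - 32)*(20 + 0))² = (-1497/34*20)² = (-14970/17)² = 224100900/289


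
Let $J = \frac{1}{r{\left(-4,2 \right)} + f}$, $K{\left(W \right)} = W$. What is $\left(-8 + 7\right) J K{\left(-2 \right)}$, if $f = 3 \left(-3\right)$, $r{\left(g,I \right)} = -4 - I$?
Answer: $- \frac{2}{15} \approx -0.13333$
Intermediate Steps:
$f = -9$
$J = - \frac{1}{15}$ ($J = \frac{1}{\left(-4 - 2\right) - 9} = \frac{1}{-6 - 9} = \frac{1}{-15} = - \frac{1}{15} \approx -0.066667$)
$\left(-8 + 7\right) J K{\left(-2 \right)} = \left(-8 + 7\right) \left(- \frac{1}{15}\right) \left(-2\right) = \left(-1\right) \left(- \frac{1}{15}\right) \left(-2\right) = \frac{1}{15} \left(-2\right) = - \frac{2}{15}$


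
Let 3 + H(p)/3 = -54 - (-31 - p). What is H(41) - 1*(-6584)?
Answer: 6629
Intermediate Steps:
H(p) = -78 + 3*p (H(p) = -9 + 3*(-54 - (-31 - p)) = -9 + 3*(-54 + (31 + p)) = -9 + 3*(-23 + p) = -9 + (-69 + 3*p) = -78 + 3*p)
H(41) - 1*(-6584) = (-78 + 3*41) - 1*(-6584) = (-78 + 123) + 6584 = 45 + 6584 = 6629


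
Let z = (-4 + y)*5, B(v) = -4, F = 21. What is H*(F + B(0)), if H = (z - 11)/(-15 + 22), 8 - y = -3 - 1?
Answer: 493/7 ≈ 70.429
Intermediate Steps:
y = 12 (y = 8 - (-3 - 1) = 8 - 1*(-4) = 8 + 4 = 12)
z = 40 (z = (-4 + 12)*5 = 8*5 = 40)
H = 29/7 (H = (40 - 11)/(-15 + 22) = 29/7 ≈ 4.1429)
H*(F + B(0)) = 29*(21 - 4)/7 = (29/7)*17 = 493/7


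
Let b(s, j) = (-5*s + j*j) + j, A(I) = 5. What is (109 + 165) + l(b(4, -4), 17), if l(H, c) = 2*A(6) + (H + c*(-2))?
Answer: 242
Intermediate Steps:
b(s, j) = j + j² - 5*s (b(s, j) = (-5*s + j²) + j = (j² - 5*s) + j = j + j² - 5*s)
l(H, c) = 10 + H - 2*c (l(H, c) = 2*5 + (H + c*(-2)) = 10 + (H - 2*c) = 10 + H - 2*c)
(109 + 165) + l(b(4, -4), 17) = (109 + 165) + (10 + (-4 + (-4)² - 5*4) - 2*17) = 274 + (10 + (-4 + 16 - 20) - 34) = 274 + (10 - 8 - 34) = 274 - 32 = 242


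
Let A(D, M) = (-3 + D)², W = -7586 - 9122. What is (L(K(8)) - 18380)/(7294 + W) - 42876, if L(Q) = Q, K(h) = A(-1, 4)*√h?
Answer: -201808142/4707 - 16*√2/4707 ≈ -42874.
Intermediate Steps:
W = -16708
K(h) = 16*√h (K(h) = (-3 - 1)²*√h = (-4)²*√h = 16*√h)
(L(K(8)) - 18380)/(7294 + W) - 42876 = (16*√8 - 18380)/(7294 - 16708) - 42876 = (16*(2*√2) - 18380)/(-9414) - 42876 = (32*√2 - 18380)*(-1/9414) - 42876 = (-18380 + 32*√2)*(-1/9414) - 42876 = (9190/4707 - 16*√2/4707) - 42876 = -201808142/4707 - 16*√2/4707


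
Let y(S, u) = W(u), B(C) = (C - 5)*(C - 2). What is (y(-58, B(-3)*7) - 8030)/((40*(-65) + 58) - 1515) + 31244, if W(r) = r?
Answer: 126764658/4057 ≈ 31246.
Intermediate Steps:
B(C) = (-5 + C)*(-2 + C)
y(S, u) = u
(y(-58, B(-3)*7) - 8030)/((40*(-65) + 58) - 1515) + 31244 = ((10 + (-3)² - 7*(-3))*7 - 8030)/((40*(-65) + 58) - 1515) + 31244 = ((10 + 9 + 21)*7 - 8030)/((-2600 + 58) - 1515) + 31244 = (40*7 - 8030)/(-2542 - 1515) + 31244 = (280 - 8030)/(-4057) + 31244 = -7750*(-1/4057) + 31244 = 7750/4057 + 31244 = 126764658/4057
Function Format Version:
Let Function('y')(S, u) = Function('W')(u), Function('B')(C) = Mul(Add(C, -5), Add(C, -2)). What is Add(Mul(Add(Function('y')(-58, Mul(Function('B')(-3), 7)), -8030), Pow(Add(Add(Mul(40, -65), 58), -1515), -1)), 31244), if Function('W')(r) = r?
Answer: Rational(126764658, 4057) ≈ 31246.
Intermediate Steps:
Function('B')(C) = Mul(Add(-5, C), Add(-2, C))
Function('y')(S, u) = u
Add(Mul(Add(Function('y')(-58, Mul(Function('B')(-3), 7)), -8030), Pow(Add(Add(Mul(40, -65), 58), -1515), -1)), 31244) = Add(Mul(Add(Mul(Add(10, Pow(-3, 2), Mul(-7, -3)), 7), -8030), Pow(Add(Add(Mul(40, -65), 58), -1515), -1)), 31244) = Add(Mul(Add(Mul(Add(10, 9, 21), 7), -8030), Pow(Add(Add(-2600, 58), -1515), -1)), 31244) = Add(Mul(Add(Mul(40, 7), -8030), Pow(Add(-2542, -1515), -1)), 31244) = Add(Mul(Add(280, -8030), Pow(-4057, -1)), 31244) = Add(Mul(-7750, Rational(-1, 4057)), 31244) = Add(Rational(7750, 4057), 31244) = Rational(126764658, 4057)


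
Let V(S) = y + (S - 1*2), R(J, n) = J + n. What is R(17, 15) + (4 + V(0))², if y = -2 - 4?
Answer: 48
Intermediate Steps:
y = -6
V(S) = -8 + S (V(S) = -6 + (S - 1*2) = -6 + (S - 2) = -6 + (-2 + S) = -8 + S)
R(17, 15) + (4 + V(0))² = (17 + 15) + (4 + (-8 + 0))² = 32 + (4 - 8)² = 32 + (-4)² = 32 + 16 = 48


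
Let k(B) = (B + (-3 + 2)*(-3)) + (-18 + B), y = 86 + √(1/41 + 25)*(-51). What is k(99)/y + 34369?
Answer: 40647721826/1182695 - 27999*√4674/2365390 ≈ 34368.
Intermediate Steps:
y = 86 - 153*√4674/41 (y = 86 + √(1/41 + 25)*(-51) = 86 + √(1026/41)*(-51) = 86 + (3*√4674/41)*(-51) = 86 - 153*√4674/41 ≈ -169.12)
k(B) = -15 + 2*B (k(B) = (B - 1*(-3)) + (-18 + B) = (B + 3) + (-18 + B) = (3 + B) + (-18 + B) = -15 + 2*B)
k(99)/y + 34369 = (-15 + 2*99)/(86 - 153*√4674/41) + 34369 = (-15 + 198)/(86 - 153*√4674/41) + 34369 = 183/(86 - 153*√4674/41) + 34369 = 34369 + 183/(86 - 153*√4674/41)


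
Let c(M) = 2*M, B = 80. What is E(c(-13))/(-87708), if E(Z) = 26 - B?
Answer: 9/14618 ≈ 0.00061568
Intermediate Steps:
E(Z) = -54 (E(Z) = 26 - 1*80 = 26 - 80 = -54)
E(c(-13))/(-87708) = -54/(-87708) = -54*(-1/87708) = 9/14618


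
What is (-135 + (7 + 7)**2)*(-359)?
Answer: -21899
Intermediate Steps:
(-135 + (7 + 7)**2)*(-359) = (-135 + 14**2)*(-359) = (-135 + 196)*(-359) = 61*(-359) = -21899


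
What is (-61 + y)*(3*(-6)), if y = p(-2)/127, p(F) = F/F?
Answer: 139428/127 ≈ 1097.9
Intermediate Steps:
p(F) = 1
y = 1/127 ≈ 0.0078740
(-61 + y)*(3*(-6)) = (-61 + 1/127)*(3*(-6)) = -7746/127*(-18) = 139428/127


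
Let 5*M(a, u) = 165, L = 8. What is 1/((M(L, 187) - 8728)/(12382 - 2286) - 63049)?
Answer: -10096/636551399 ≈ -1.5860e-5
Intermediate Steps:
M(a, u) = 33 (M(a, u) = (1/5)*165 = 33)
1/((M(L, 187) - 8728)/(12382 - 2286) - 63049) = 1/((33 - 8728)/(12382 - 2286) - 63049) = 1/(-8695/10096 - 63049) = 1/(-636551399/10096) = -10096/636551399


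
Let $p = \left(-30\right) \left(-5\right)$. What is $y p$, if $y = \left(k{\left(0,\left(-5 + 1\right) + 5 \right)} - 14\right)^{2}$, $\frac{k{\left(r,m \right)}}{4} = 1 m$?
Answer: $15000$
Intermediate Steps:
$k{\left(r,m \right)} = 4 m$ ($k{\left(r,m \right)} = 4 \cdot 1 m = 4 m$)
$p = 150$
$y = 100$ ($y = \left(4 \left(\left(-5 + 1\right) + 5\right) - 14\right)^{2} = \left(4 \left(-4 + 5\right) - 14\right)^{2} = \left(4 \cdot 1 - 14\right)^{2} = \left(4 - 14\right)^{2} = \left(-10\right)^{2} = 100$)
$y p = 100 \cdot 150 = 15000$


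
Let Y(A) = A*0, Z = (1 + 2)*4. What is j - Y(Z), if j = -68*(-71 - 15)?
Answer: 5848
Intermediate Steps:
Z = 12 (Z = 3*4 = 12)
Y(A) = 0
j = 5848 (j = -68*(-86) = 5848)
j - Y(Z) = 5848 - 1*0 = 5848 + 0 = 5848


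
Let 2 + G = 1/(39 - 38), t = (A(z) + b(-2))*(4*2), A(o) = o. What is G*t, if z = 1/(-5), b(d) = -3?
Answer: 128/5 ≈ 25.600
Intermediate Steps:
z = -⅕ ≈ -0.20000
t = -128/5 (t = (-⅕ - 3)*(4*2) = -16/5*8 = -128/5 ≈ -25.600)
G = -1 (G = -2 + 1/(39 - 38) = -2 + 1/1 = -2 + 1 = -1)
G*t = -1*(-128/5) = 128/5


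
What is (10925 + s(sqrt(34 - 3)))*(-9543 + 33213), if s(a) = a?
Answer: 258594750 + 23670*sqrt(31) ≈ 2.5873e+8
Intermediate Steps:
(10925 + s(sqrt(34 - 3)))*(-9543 + 33213) = (10925 + sqrt(34 - 3))*(-9543 + 33213) = (10925 + sqrt(31))*23670 = 258594750 + 23670*sqrt(31)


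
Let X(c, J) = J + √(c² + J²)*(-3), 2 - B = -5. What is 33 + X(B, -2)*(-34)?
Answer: 101 + 102*√53 ≈ 843.57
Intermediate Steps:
B = 7 (B = 2 - 1*(-5) = 2 + 5 = 7)
X(c, J) = J - 3*√(J² + c²) (X(c, J) = J + √(J² + c²)*(-3) = J - 3*√(J² + c²))
33 + X(B, -2)*(-34) = 33 + (-2 - 3*√((-2)² + 7²))*(-34) = 33 + (-2 - 3*√(4 + 49))*(-34) = 33 + (-2 - 3*√53)*(-34) = 33 + (68 + 102*√53) = 101 + 102*√53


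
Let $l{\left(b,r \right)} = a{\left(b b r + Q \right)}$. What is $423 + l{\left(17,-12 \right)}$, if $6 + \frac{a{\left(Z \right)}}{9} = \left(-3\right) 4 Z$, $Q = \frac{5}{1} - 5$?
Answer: $374913$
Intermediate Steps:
$Q = 0$ ($Q = 5 \cdot 1 - 5 = 5 - 5 = 0$)
$a{\left(Z \right)} = -54 - 108 Z$ ($a{\left(Z \right)} = -54 + 9 \left(-3\right) 4 Z = -54 + 9 \left(- 12 Z\right) = -54 - 108 Z$)
$l{\left(b,r \right)} = -54 - 108 r b^{2}$ ($l{\left(b,r \right)} = -54 - 108 \left(b b r + 0\right) = -54 - 108 \left(b^{2} r + 0\right) = -54 - 108 \left(r b^{2} + 0\right) = -54 - 108 r b^{2}$)
$423 + l{\left(17,-12 \right)} = 423 - \left(54 - 1296 \cdot 17^{2}\right) = 423 - \left(54 - 374544\right) = 423 + \left(-54 + 374544\right) = 423 + 374490 = 374913$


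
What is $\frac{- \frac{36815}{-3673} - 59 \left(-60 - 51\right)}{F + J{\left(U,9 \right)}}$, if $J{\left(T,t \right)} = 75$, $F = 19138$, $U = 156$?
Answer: $\frac{24091292}{70569349} \approx 0.34138$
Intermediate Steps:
$\frac{- \frac{36815}{-3673} - 59 \left(-60 - 51\right)}{F + J{\left(U,9 \right)}} = \frac{- \frac{36815}{-3673} - 59 \left(-60 - 51\right)}{19138 + 75} = \frac{\left(-36815\right) \left(- \frac{1}{3673}\right) - -6549}{19213} = \left(\frac{36815}{3673} + 6549\right) \frac{1}{19213} = \frac{24091292}{3673} \cdot \frac{1}{19213} = \frac{24091292}{70569349}$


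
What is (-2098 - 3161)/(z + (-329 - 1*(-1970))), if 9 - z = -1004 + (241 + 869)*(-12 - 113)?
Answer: -5259/141404 ≈ -0.037191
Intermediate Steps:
z = 139763 (z = 9 - (-1004 + (241 + 869)*(-12 - 113)) = 9 - (-1004 + 1110*(-125)) = 9 - (-1004 - 138750) = 9 - 1*(-139754) = 9 + 139754 = 139763)
(-2098 - 3161)/(z + (-329 - 1*(-1970))) = (-2098 - 3161)/(139763 + (-329 - 1*(-1970))) = -5259/(139763 + (-329 + 1970)) = -5259/(139763 + 1641) = -5259/141404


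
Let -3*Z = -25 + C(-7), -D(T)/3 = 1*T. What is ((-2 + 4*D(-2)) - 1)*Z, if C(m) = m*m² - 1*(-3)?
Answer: 2555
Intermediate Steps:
D(T) = -3*T
C(m) = 3 + m³ (C(m) = m³ + 3 = 3 + m³)
Z = 365/3 (Z = -(-25 + (3 + (-7)³))/3 = -(-25 + (3 - 343))/3 = -(-25 - 340)/3 = -⅓*(-365) = 365/3 ≈ 121.67)
((-2 + 4*D(-2)) - 1)*Z = ((-2 + 4*(-3*(-2))) - 1)*(365/3) = ((-2 + 4*6) - 1)*(365/3) = ((-2 + 24) - 1)*(365/3) = (22 - 1)*(365/3) = 21*(365/3) = 2555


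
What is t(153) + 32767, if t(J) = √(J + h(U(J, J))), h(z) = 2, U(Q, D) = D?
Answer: 32767 + √155 ≈ 32779.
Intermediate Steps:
t(J) = √(2 + J) (t(J) = √(J + 2) = √(2 + J))
t(153) + 32767 = √(2 + 153) + 32767 = √155 + 32767 = 32767 + √155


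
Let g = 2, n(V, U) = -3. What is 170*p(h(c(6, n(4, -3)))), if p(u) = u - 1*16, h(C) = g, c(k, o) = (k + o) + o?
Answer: -2380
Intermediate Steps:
c(k, o) = k + 2*o
h(C) = 2
p(u) = -16 + u (p(u) = u - 16 = -16 + u)
170*p(h(c(6, n(4, -3)))) = 170*(-16 + 2) = 170*(-14) = -2380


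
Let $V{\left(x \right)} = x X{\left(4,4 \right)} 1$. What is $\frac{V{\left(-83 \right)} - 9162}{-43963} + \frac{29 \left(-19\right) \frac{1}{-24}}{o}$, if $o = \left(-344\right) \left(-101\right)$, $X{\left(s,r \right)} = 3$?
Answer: $\frac{7871642429}{36658811328} \approx 0.21473$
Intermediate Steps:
$V{\left(x \right)} = 3 x$ ($V{\left(x \right)} = x 3 \cdot 1 = 3 x 1 = 3 x$)
$o = 34744$
$\frac{V{\left(-83 \right)} - 9162}{-43963} + \frac{29 \left(-19\right) \frac{1}{-24}}{o} = \frac{3 \left(-83\right) - 9162}{-43963} + \frac{29 \left(-19\right) \frac{1}{-24}}{34744} = \left(-249 - 9162\right) \left(- \frac{1}{43963}\right) + \left(-551\right) \left(- \frac{1}{24}\right) \frac{1}{34744} = \left(-9411\right) \left(- \frac{1}{43963}\right) + \frac{551}{24} \cdot \frac{1}{34744} = \frac{9411}{43963} + \frac{551}{833856} = \frac{7871642429}{36658811328}$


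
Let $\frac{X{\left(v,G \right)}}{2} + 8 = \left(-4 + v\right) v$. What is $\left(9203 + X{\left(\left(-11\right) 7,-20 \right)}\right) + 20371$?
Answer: $42032$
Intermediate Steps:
$X{\left(v,G \right)} = -16 + 2 v \left(-4 + v\right)$ ($X{\left(v,G \right)} = -16 + 2 \left(-4 + v\right) v = -16 + 2 v \left(-4 + v\right)$)
$\left(9203 + X{\left(\left(-11\right) 7,-20 \right)}\right) + 20371 = \left(9203 - \left(16 - 11858 + 8 \left(-11\right) 7\right)\right) + 20371 = \left(9203 - \left(-600 - 11858\right)\right) + 20371 = \left(9203 + \left(-16 + 616 + 2 \cdot 5929\right)\right) + 20371 = \left(9203 + \left(-16 + 616 + 11858\right)\right) + 20371 = \left(9203 + 12458\right) + 20371 = 21661 + 20371 = 42032$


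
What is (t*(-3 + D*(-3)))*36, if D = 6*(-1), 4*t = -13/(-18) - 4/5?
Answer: -21/2 ≈ -10.500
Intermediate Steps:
t = -7/360 (t = (-13/(-18) - 4/5)/4 = (-13*(-1/18) - 4*1/5)/4 = (13/18 - 4/5)/4 = (1/4)*(-7/90) = -7/360 ≈ -0.019444)
D = -6
(t*(-3 + D*(-3)))*36 = -7*(-3 - 6*(-3))/360*36 = -7*(-3 + 18)/360*36 = -7/360*15*36 = -7/24*36 = -21/2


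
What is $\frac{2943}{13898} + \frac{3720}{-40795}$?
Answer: $\frac{13671825}{113393782} \approx 0.12057$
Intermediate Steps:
$\frac{2943}{13898} + \frac{3720}{-40795} = 2943 \cdot \frac{1}{13898} + 3720 \left(- \frac{1}{40795}\right) = \frac{2943}{13898} - \frac{744}{8159} = \frac{13671825}{113393782}$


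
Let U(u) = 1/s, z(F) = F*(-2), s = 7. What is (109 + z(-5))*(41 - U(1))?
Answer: 4862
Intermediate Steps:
z(F) = -2*F
U(u) = ⅐ (U(u) = 1/7 = ⅐)
(109 + z(-5))*(41 - U(1)) = (109 - 2*(-5))*(41 - 1*⅐) = (109 + 10)*(41 - ⅐) = 119*(286/7) = 4862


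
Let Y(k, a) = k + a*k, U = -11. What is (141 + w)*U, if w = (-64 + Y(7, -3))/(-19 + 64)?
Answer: -22979/15 ≈ -1531.9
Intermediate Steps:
w = -26/15 (w = (-64 + 7*(1 - 3))/(-19 + 64) = (-64 + 7*(-2))/45 = (-64 - 14)*(1/45) = -78*1/45 = -26/15 ≈ -1.7333)
(141 + w)*U = (141 - 26/15)*(-11) = (2089/15)*(-11) = -22979/15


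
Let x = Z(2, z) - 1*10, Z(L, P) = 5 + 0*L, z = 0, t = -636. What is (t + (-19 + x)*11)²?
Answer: 810000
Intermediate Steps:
Z(L, P) = 5 (Z(L, P) = 5 + 0 = 5)
x = -5 (x = 5 - 1*10 = 5 - 10 = -5)
(t + (-19 + x)*11)² = (-636 + (-19 - 5)*11)² = (-636 - 24*11)² = (-636 - 264)² = (-900)² = 810000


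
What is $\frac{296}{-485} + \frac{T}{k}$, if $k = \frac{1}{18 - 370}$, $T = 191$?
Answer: $- \frac{32607816}{485} \approx -67233.0$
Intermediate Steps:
$k = - \frac{1}{352}$ ($k = \frac{1}{-352} = - \frac{1}{352} \approx -0.0028409$)
$\frac{296}{-485} + \frac{T}{k} = \frac{296}{-485} + \frac{191}{- \frac{1}{352}} = 296 \left(- \frac{1}{485}\right) + 191 \left(-352\right) = - \frac{296}{485} - 67232 = - \frac{32607816}{485}$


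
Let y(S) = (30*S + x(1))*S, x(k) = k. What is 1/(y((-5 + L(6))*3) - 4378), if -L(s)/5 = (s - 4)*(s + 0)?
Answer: 1/1136177 ≈ 8.8014e-7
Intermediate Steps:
L(s) = -5*s*(-4 + s) (L(s) = -5*(s - 4)*(s + 0) = -5*(-4 + s)*s = -5*s*(-4 + s))
y(S) = S*(1 + 30*S) (y(S) = (30*S + 1)*S = (1 + 30*S)*S = S*(1 + 30*S))
1/(y((-5 + L(6))*3) - 4378) = 1/(((-5 + 5*6*(4 - 1*6))*3)*(1 + 30*((-5 + 5*6*(4 - 1*6))*3)) - 4378) = 1/(((-5 + 5*6*(4 - 6))*3)*(1 + 30*((-5 + 5*6*(4 - 6))*3)) - 4378) = 1/(((-5 + 5*6*(-2))*3)*(1 + 30*((-5 + 5*6*(-2))*3)) - 4378) = 1/(((-5 - 60)*3)*(1 + 30*((-5 - 60)*3)) - 4378) = 1/((-65*3)*(1 + 30*(-65*3)) - 4378) = 1/(-195*(1 + 30*(-195)) - 4378) = 1/(-195*(1 - 5850) - 4378) = 1/(-195*(-5849) - 4378) = 1/(1140555 - 4378) = 1/1136177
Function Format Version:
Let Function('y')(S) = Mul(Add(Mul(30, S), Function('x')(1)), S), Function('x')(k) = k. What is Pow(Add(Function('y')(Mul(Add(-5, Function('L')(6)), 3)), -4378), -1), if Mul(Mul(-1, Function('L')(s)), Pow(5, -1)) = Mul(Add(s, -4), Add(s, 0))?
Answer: Rational(1, 1136177) ≈ 8.8014e-7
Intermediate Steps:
Function('L')(s) = Mul(-5, s, Add(-4, s)) (Function('L')(s) = Mul(-5, Mul(Add(s, -4), Add(s, 0))) = Mul(-5, Mul(Add(-4, s), s)) = Mul(-5, Mul(s, Add(-4, s))) = Mul(-5, s, Add(-4, s)))
Function('y')(S) = Mul(S, Add(1, Mul(30, S))) (Function('y')(S) = Mul(Add(Mul(30, S), 1), S) = Mul(Add(1, Mul(30, S)), S) = Mul(S, Add(1, Mul(30, S))))
Pow(Add(Function('y')(Mul(Add(-5, Function('L')(6)), 3)), -4378), -1) = Pow(Add(Mul(Mul(Add(-5, Mul(5, 6, Add(4, Mul(-1, 6)))), 3), Add(1, Mul(30, Mul(Add(-5, Mul(5, 6, Add(4, Mul(-1, 6)))), 3)))), -4378), -1) = Pow(Add(Mul(Mul(Add(-5, Mul(5, 6, Add(4, -6))), 3), Add(1, Mul(30, Mul(Add(-5, Mul(5, 6, Add(4, -6))), 3)))), -4378), -1) = Pow(Add(Mul(Mul(Add(-5, Mul(5, 6, -2)), 3), Add(1, Mul(30, Mul(Add(-5, Mul(5, 6, -2)), 3)))), -4378), -1) = Pow(Add(Mul(Mul(Add(-5, -60), 3), Add(1, Mul(30, Mul(Add(-5, -60), 3)))), -4378), -1) = Pow(Add(Mul(Mul(-65, 3), Add(1, Mul(30, Mul(-65, 3)))), -4378), -1) = Pow(Add(Mul(-195, Add(1, Mul(30, -195))), -4378), -1) = Pow(Add(Mul(-195, Add(1, -5850)), -4378), -1) = Pow(Add(Mul(-195, -5849), -4378), -1) = Pow(Add(1140555, -4378), -1) = Pow(1136177, -1) = Rational(1, 1136177)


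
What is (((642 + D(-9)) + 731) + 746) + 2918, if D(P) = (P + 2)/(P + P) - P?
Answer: 90835/18 ≈ 5046.4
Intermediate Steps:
D(P) = -P + (2 + P)/(2*P) (D(P) = (2 + P)/((2*P)) - P = (2 + P)*(1/(2*P)) - P = (2 + P)/(2*P) - P = -P + (2 + P)/(2*P))
(((642 + D(-9)) + 731) + 746) + 2918 = (((642 + (½ + 1/(-9) - 1*(-9))) + 731) + 746) + 2918 = (((642 + (½ - ⅑ + 9)) + 731) + 746) + 2918 = (((642 + 169/18) + 731) + 746) + 2918 = ((11725/18 + 731) + 746) + 2918 = (24883/18 + 746) + 2918 = 38311/18 + 2918 = 90835/18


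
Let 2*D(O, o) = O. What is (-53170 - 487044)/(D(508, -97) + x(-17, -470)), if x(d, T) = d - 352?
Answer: 540214/115 ≈ 4697.5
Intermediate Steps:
D(O, o) = O/2
x(d, T) = -352 + d
(-53170 - 487044)/(D(508, -97) + x(-17, -470)) = (-53170 - 487044)/((½)*508 + (-352 - 17)) = -540214/(254 - 369) = -540214/(-115) = -540214*(-1/115) = 540214/115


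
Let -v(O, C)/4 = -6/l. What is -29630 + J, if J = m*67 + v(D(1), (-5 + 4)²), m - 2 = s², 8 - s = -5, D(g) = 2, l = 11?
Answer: -199879/11 ≈ -18171.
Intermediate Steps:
s = 13 (s = 8 - 1*(-5) = 8 + 5 = 13)
v(O, C) = 24/11 (v(O, C) = -(-24)/11 = -4*(-6/11) = 24/11)
m = 171 (m = 2 + 13² = 2 + 169 = 171)
J = 126051/11 (J = 171*67 + 24/11 = 11457 + 24/11 = 126051/11 ≈ 11459.)
-29630 + J = -29630 + 126051/11 = -199879/11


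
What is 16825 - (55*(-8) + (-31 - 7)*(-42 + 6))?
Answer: 15897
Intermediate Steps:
16825 - (55*(-8) + (-31 - 7)*(-42 + 6)) = 16825 - (-440 - 38*(-36)) = 16825 - (-440 + 1368) = 16825 - 1*928 = 16825 - 928 = 15897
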